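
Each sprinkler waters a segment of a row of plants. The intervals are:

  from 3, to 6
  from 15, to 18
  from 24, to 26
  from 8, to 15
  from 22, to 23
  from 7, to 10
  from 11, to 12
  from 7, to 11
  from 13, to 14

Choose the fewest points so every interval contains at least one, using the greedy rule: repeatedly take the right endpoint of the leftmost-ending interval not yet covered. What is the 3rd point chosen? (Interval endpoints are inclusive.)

12

By right end: [3,6]  [7,10]  [7,11]  [11,12]  [13,14]  [8,15]  [15,18]  [22,23]  [24,26]
[3,6] uncovered → point at 6; [7,10] uncovered → point at 10; [11,12] uncovered → point at 12; [13,14] uncovered → point at 14; [15,18] uncovered → point at 18; [22,23] uncovered → point at 23; [24,26] uncovered → point at 26.
Points: 6, 10, 12, 14, 18, 23, 26 (7 total).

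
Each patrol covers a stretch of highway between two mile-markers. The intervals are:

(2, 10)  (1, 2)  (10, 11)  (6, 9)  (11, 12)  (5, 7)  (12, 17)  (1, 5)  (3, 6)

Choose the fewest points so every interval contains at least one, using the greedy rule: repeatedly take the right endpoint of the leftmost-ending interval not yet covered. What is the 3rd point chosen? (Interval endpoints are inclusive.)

11

By right end: [1,2]  [1,5]  [3,6]  [5,7]  [6,9]  [2,10]  [10,11]  [11,12]  [12,17]
[1,2] uncovered → point at 2; [3,6] uncovered → point at 6; [10,11] uncovered → point at 11; [12,17] uncovered → point at 17.
Points: 2, 6, 11, 17 (4 total).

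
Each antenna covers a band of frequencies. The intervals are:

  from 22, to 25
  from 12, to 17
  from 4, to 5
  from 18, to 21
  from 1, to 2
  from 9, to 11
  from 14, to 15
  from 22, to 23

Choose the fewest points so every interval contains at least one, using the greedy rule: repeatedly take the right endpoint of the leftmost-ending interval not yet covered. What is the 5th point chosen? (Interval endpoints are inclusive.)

Sort by right endpoint; whenever an interval is uncovered, place a point at its right end.
By right end: [1,2]  [4,5]  [9,11]  [14,15]  [12,17]  [18,21]  [22,23]  [22,25]
[1,2] uncovered → point at 2; [4,5] uncovered → point at 5; [9,11] uncovered → point at 11; [14,15] uncovered → point at 15; [18,21] uncovered → point at 21; [22,23] uncovered → point at 23.
Points: 2, 5, 11, 15, 21, 23 (6 total).

21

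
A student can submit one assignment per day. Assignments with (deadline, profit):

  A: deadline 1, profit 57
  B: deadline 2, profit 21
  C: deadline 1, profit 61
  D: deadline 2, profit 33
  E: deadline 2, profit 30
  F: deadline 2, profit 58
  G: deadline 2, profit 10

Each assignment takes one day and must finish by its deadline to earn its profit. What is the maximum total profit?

119

Take jobs in profit order; each goes to the latest open slot no later than its deadline.
Profit order: C=61 F=58 A=57 D=33 E=30 B=21 G=10
Assign: C→slot 1, F→slot 2, A skipped, D skipped, E skipped, B skipped, G skipped.
Slots: [1:C] [2:F]
Profit = 61 + 58 = 119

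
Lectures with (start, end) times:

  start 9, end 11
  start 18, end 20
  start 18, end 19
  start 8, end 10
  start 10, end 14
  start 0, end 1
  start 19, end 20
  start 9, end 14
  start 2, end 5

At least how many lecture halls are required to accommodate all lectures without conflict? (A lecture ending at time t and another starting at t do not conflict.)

3

starts: [0, 2, 8, 9, 9, 10, 18, 18, 19]
ends:   [1, 5, 10, 11, 14, 14, 19, 20, 20]
s0→1 e1→0 s2→1 e5→0 s8→1 s9→2 s9→3  — peak 3.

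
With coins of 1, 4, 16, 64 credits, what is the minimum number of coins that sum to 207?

9

207 − 3×64→15 − 3×4→3 − 3×1→0
Total coins = 3 + 3 + 3 = 9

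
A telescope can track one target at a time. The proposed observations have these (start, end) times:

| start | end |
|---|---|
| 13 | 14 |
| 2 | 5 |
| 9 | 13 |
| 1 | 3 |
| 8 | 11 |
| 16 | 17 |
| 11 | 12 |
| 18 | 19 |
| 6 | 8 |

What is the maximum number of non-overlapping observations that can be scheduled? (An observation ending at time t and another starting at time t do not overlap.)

Sorted by end: (1,3)  (2,5)  (6,8)  (8,11)  (11,12)  (9,13)  (13,14)  (16,17)  (18,19)
take (1,3); take (6,8); take (8,11); take (11,12); skip (9,13); take (13,14); take (16,17); take (18,19).
Selected 7 observations.

7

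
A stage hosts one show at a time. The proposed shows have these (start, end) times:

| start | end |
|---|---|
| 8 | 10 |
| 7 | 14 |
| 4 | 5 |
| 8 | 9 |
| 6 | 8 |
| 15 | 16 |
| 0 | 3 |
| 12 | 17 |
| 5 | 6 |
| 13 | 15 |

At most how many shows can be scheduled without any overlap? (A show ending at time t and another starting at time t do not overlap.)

7

Sort by end time and greedily take each interval whose start is ≥ the last chosen end.
Sorted by end: (0,3)  (4,5)  (5,6)  (6,8)  (8,9)  (8,10)  (7,14)  (13,15)  (15,16)  (12,17)
take (0,3); take (4,5); take (5,6); take (6,8); take (8,9); skip (8,10); skip (7,14); take (13,15); take (15,16).
Selected 7 shows.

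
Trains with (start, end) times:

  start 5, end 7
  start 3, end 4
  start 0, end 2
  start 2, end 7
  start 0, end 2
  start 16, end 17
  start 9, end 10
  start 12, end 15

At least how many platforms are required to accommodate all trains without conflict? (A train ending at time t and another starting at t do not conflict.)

Count concurrent intervals with a sweep; the peak is the room count.
starts: [0, 0, 2, 3, 5, 9, 12, 16]
ends:   [2, 2, 4, 7, 7, 10, 15, 17]
s0→1 s0→2  — peak 2.

2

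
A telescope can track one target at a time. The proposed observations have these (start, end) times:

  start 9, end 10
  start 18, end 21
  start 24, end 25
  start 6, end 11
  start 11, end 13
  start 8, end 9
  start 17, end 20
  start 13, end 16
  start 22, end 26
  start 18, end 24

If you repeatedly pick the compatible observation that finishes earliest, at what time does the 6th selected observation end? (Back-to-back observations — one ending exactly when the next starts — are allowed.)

25

Sort by end time and greedily take each interval whose start is ≥ the last chosen end.
Sorted by end: (8,9)  (9,10)  (6,11)  (11,13)  (13,16)  (17,20)  (18,21)  (18,24)  (24,25)  (22,26)
take (8,9); take (9,10); skip (6,11); take (11,13); take (13,16); take (17,20); skip (18,21); take (24,25).
Selected: (8,9) (9,10) (11,13) (13,16) (17,20) (24,25)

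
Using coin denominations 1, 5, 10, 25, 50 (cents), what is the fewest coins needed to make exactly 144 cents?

9

Greedy: take as many of the largest coin as possible, then repeat with the remainder.
144 = 2×50 + 1×25 + 1×10 + 1×5 + 4×1
Total coins = 2 + 1 + 1 + 1 + 4 = 9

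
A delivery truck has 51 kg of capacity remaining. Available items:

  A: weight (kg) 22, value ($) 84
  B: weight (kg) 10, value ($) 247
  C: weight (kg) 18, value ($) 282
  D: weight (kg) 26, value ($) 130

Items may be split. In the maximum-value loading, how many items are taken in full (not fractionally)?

2

Greedy by value/weight ratio, highest first.
Ratios (sorted): B 24.70, C 15.67, D 5.00, A 3.82
take B (10 @ 247); take C (18 @ 282); take 23/26 of D → 115.00. Capacity used 51/51.
2 item(s) taken whole; one partial (take 23/26 of D).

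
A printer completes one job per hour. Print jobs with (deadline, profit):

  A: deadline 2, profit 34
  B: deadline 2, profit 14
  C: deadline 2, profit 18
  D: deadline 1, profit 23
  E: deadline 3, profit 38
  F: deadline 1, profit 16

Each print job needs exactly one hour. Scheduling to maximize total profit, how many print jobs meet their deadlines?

3

Sort by profit descending; place each in the latest free slot ≤ its deadline.
Profit order: E=38 A=34 D=23 C=18 F=16 B=14
Assign: E→slot 3, A→slot 2, D→slot 1, C skipped, F skipped, B skipped.
Slots: [1:D] [2:A] [3:E]
3 of 6 scheduled.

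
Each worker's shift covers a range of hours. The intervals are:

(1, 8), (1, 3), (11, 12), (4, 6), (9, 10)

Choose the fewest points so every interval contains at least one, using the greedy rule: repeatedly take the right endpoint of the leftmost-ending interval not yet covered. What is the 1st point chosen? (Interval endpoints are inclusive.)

By right end: [1,3]  [4,6]  [1,8]  [9,10]  [11,12]
[1,3] uncovered → point at 3; [4,6] uncovered → point at 6; [9,10] uncovered → point at 10; [11,12] uncovered → point at 12.
Points: 3, 6, 10, 12 (4 total).

3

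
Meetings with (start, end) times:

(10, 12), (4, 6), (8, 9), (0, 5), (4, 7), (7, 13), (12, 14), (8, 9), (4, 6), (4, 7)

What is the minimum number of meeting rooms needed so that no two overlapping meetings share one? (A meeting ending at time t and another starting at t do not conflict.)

5

Count concurrent intervals with a sweep; the peak is the room count.
starts: [0, 4, 4, 4, 4, 7, 8, 8, 10, 12]
ends:   [5, 6, 6, 7, 7, 9, 9, 12, 13, 14]
s0→1 s4→2 s4→3 s4→4 s4→5  — peak 5.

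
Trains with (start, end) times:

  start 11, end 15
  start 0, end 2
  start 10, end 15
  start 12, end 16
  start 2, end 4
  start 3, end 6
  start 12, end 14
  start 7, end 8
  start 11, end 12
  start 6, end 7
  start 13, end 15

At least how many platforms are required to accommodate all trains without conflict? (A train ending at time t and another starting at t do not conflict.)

5

Count concurrent intervals with a sweep; the peak is the room count.
Events (time:±→running): 0:+→1 2:-→0 2:+→1 3:+→2 4:-→1 6:-→0 6:+→1 7:-→0 7:+→1 8:-→0 10:+→1 11:+→2 11:+→3 12:-→2 12:+→3 12:+→4 13:+→5 … peak 5.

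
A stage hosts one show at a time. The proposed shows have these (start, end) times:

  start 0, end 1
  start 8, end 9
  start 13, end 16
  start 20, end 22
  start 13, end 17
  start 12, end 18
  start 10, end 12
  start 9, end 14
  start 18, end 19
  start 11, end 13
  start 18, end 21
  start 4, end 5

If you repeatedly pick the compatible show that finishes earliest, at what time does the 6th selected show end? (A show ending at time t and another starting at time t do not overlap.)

Greedy by earliest finish: after sorting by end time, pick each interval compatible with the last pick.
By end time: (0,1), (4,5), (8,9), (10,12), (11,13), (9,14), (13,16), (13,17), (12,18), (18,19), (18,21), (20,22).
Pick (0,1); next start ≥ 1 → (4,5); next start ≥ 5 → (8,9); next start ≥ 9 → (10,12); next start ≥ 12 → (13,16); next start ≥ 16 → (18,19); next start ≥ 19 → (20,22).
Selected: (0,1) (4,5) (8,9) (10,12) (13,16) (18,19) (20,22)

19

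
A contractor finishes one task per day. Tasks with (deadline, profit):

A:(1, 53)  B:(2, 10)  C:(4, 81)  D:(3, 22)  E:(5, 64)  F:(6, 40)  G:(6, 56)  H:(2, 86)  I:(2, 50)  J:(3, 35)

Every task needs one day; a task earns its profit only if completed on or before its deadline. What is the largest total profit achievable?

380

Profit order: H=86 C=81 E=64 G=56 A=53 I=50 F=40 J=35 D=22 B=10
Assign: H→slot 2, C→slot 4, E→slot 5, G→slot 6, A→slot 1, I skipped, F→slot 3, J skipped, D skipped, B skipped.
Slots: [1:A] [2:H] [3:F] [4:C] [5:E] [6:G]
Profit = 53 + 86 + 40 + 81 + 64 + 56 = 380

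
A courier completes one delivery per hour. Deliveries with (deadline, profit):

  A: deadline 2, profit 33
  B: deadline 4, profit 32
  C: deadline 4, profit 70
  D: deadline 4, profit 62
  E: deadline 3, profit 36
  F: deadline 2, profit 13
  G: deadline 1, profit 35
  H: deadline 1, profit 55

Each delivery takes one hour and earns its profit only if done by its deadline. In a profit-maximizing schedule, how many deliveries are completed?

Sort by profit descending; place each in the latest free slot ≤ its deadline.
Profit order: C=70 D=62 H=55 E=36 G=35 A=33 B=32 F=13
Assign: C→slot 4, D→slot 3, H→slot 1, E→slot 2, G skipped, A skipped, B skipped, F skipped.
Slots: [1:H] [2:E] [3:D] [4:C]
4 of 8 scheduled.

4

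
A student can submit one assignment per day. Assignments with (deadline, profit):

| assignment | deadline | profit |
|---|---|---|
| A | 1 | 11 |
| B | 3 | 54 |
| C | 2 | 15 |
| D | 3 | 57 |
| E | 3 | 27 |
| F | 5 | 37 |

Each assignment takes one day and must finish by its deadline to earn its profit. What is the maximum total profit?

Take jobs in profit order; each goes to the latest open slot no later than its deadline.
Profit order: D=57 B=54 F=37 E=27 C=15 A=11
Assign: D→slot 3, B→slot 2, F→slot 5, E→slot 1, C skipped, A skipped.
Slots: [1:E] [2:B] [3:D] [5:F]
Profit = 27 + 54 + 57 + 37 = 175

175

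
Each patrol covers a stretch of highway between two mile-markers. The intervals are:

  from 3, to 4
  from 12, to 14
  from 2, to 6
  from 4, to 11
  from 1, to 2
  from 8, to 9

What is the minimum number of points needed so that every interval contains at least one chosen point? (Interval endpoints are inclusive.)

4

Process intervals by earliest right end; each time one isn't hit yet, stab at its right endpoint.
Sorted: [1,2] [3,4] [2,6] [8,9] [4,11] [12,14]
{[1,2]} hit by 2; {[3,4],[2,6]} hit by 4; {[8,9],[4,11]} hit by 9; {[12,14]} hit by 14.
Points: 2, 4, 9, 14 (4 total).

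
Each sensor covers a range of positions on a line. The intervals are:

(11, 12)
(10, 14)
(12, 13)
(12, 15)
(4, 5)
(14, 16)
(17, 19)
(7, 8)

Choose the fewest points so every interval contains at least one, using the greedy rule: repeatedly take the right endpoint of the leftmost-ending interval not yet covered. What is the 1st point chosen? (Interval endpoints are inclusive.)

By right end: [4,5]  [7,8]  [11,12]  [12,13]  [10,14]  [12,15]  [14,16]  [17,19]
[4,5] uncovered → point at 5; [7,8] uncovered → point at 8; [11,12] uncovered → point at 12; [14,16] uncovered → point at 16; [17,19] uncovered → point at 19.
Points: 5, 8, 12, 16, 19 (5 total).

5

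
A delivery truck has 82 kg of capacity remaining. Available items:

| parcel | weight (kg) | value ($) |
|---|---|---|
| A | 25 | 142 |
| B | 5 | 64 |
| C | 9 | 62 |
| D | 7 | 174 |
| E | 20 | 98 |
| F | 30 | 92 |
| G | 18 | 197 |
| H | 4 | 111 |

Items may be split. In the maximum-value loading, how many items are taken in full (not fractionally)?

6

Greedy by value/weight ratio, highest first.
Order: H (111/4=27.75) > D (174/7=24.86) > B (64/5=12.80) > G (197/18=10.94) > C (62/9=6.89) > A (142/25=5.68) > E (98/20=4.90) > F (92/30=3.07)
Fill: take H (4 @ 111) → take D (7 @ 174) → take B (5 @ 64) → take G (18 @ 197) → take C (9 @ 62) → take A (25 @ 142) → take 14/20 of E → 68.60; 82/82 used.
6 item(s) taken whole; one partial (take 14/20 of E).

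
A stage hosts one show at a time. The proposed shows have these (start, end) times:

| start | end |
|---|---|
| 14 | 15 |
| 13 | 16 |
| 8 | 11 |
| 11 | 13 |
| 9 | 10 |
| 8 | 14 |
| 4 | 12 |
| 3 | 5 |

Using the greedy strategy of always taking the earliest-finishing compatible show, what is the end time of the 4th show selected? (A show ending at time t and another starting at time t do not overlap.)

Sort by end time and greedily take each interval whose start is ≥ the last chosen end.
Sorted by end: (3,5)  (9,10)  (8,11)  (4,12)  (11,13)  (8,14)  (14,15)  (13,16)
take (3,5); take (9,10); skip (4,12); take (11,13); skip (8,14); take (14,15); skip (13,16).
Selected: (3,5) (9,10) (11,13) (14,15)

15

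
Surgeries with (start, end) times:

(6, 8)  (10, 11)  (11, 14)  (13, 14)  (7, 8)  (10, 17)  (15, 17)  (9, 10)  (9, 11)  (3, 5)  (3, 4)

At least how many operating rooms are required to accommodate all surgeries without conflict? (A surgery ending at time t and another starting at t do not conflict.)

3

The answer is the maximum number of intervals overlapping at any instant.
starts: [3, 3, 6, 7, 9, 9, 10, 10, 11, 13, 15]
ends:   [4, 5, 8, 8, 10, 11, 11, 14, 14, 17, 17]
s3→1 s3→2 e4→1 e5→0 s6→1 s7→2 e8→1 e8→0 s9→1 s9→2 e10→1 s10→2 s10→3  — peak 3.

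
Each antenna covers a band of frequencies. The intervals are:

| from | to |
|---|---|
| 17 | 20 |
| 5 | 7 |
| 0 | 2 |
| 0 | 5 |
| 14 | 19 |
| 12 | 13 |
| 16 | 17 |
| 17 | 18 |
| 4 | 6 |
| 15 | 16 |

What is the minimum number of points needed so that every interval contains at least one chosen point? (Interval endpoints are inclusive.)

By right end: [0,2]  [0,5]  [4,6]  [5,7]  [12,13]  [15,16]  [16,17]  [17,18]  [14,19]  [17,20]
[0,2] uncovered → point at 2; [4,6] uncovered → point at 6; [12,13] uncovered → point at 13; [15,16] uncovered → point at 16; [17,18] uncovered → point at 18.
Points: 2, 6, 13, 16, 18 (5 total).

5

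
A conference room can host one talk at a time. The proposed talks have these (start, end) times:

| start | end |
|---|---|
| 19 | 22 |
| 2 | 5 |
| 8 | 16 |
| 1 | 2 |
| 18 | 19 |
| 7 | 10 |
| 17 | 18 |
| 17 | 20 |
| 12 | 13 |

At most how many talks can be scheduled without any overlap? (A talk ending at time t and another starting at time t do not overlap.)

Order by finish time; keep every interval that doesn't clash with the previous kept one.
By end time: (1,2), (2,5), (7,10), (12,13), (8,16), (17,18), (18,19), (17,20), (19,22).
Pick (1,2); next start ≥ 2 → (2,5); next start ≥ 5 → (7,10); next start ≥ 10 → (12,13); next start ≥ 13 → (17,18); next start ≥ 18 → (18,19); next start ≥ 19 → (19,22).
Selected 7 talks.

7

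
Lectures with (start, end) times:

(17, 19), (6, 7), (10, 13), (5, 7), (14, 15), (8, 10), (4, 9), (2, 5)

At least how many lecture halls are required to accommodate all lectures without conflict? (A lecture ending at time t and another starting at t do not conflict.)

3

starts: [2, 4, 5, 6, 8, 10, 14, 17]
ends:   [5, 7, 7, 9, 10, 13, 15, 19]
s2→1 s4→2 e5→1 s5→2 s6→3  — peak 3.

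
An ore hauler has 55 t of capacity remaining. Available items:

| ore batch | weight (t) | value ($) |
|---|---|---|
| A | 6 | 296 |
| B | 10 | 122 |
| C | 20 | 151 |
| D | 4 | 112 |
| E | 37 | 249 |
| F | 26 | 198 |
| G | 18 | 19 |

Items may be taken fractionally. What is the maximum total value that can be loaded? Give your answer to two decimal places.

795.95

Greedy by value/weight ratio, highest first.
Ratios (sorted): A 49.33, D 28.00, B 12.20, F 7.62, C 7.55, E 6.73, G 1.06
take A (6 @ 296); take D (4 @ 112); take B (10 @ 122); take F (26 @ 198); take 9/20 of C → 67.95. Capacity used 55/55.
Total value = 795.95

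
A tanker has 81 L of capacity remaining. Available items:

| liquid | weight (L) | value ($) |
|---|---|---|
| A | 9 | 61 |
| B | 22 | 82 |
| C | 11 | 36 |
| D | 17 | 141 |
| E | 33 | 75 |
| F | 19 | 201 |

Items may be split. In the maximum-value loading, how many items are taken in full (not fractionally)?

5

Ratios (sorted): F 10.58, D 8.29, A 6.78, B 3.73, C 3.27, E 2.27
take F (19 @ 201); take D (17 @ 141); take A (9 @ 61); take B (22 @ 82); take C (11 @ 36); take 3/33 of E → 6.82. Capacity used 81/81.
5 item(s) taken whole; one partial (take 3/33 of E).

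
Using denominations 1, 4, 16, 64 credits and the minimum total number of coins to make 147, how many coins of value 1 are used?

3

Greedy: take as many of the largest coin as possible, then repeat with the remainder.
147 − 2×64→19 − 1×16→3 − 3×1→0
Count of 1: 3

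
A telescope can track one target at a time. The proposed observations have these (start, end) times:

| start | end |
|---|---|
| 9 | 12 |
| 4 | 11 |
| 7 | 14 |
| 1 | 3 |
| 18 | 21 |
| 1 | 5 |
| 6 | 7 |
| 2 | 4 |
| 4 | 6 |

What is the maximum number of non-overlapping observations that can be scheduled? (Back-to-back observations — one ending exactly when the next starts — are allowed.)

5

By end time: (1,3), (2,4), (1,5), (4,6), (6,7), (4,11), (9,12), (7,14), (18,21).
Pick (1,3); next start ≥ 3 → (4,6); next start ≥ 6 → (6,7); next start ≥ 7 → (9,12); next start ≥ 12 → (18,21).
Selected 5 observations.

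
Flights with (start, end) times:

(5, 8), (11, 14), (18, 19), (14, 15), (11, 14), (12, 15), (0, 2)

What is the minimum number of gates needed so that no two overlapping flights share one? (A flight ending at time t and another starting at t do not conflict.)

3

Count concurrent intervals with a sweep; the peak is the room count.
starts: [0, 5, 11, 11, 12, 14, 18]
ends:   [2, 8, 14, 14, 15, 15, 19]
s0→1 e2→0 s5→1 e8→0 s11→1 s11→2 s12→3  — peak 3.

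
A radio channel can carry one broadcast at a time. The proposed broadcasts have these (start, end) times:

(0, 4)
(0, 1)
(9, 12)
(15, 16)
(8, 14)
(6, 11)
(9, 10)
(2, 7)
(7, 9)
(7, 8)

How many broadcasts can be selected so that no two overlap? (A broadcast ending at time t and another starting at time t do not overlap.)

5

Sorted by end: (0,1)  (0,4)  (2,7)  (7,8)  (7,9)  (9,10)  (6,11)  (9,12)  (8,14)  (15,16)
take (0,1); take (2,7); take (7,8); take (9,10); take (15,16).
Selected 5 broadcasts.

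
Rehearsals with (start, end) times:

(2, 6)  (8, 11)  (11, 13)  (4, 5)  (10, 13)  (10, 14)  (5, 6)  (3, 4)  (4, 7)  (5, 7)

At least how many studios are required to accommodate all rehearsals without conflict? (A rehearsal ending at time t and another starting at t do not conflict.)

4

The answer is the maximum number of intervals overlapping at any instant.
Events (time:±→running): 2:+→1 3:+→2 4:-→1 4:+→2 4:+→3 5:-→2 5:+→3 5:+→4 … peak 4.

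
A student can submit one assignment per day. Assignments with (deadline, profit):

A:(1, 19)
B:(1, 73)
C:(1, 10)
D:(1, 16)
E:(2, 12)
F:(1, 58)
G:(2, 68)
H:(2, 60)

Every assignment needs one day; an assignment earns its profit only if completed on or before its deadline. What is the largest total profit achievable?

Take jobs in profit order; each goes to the latest open slot no later than its deadline.
By profit: B(d1,73), G(d2,68), H(d2,60), F(d1,58), A(d1,19), D(d1,16), E(d2,12), C(d1,10)
B→slot 1; G→slot 2; H skipped; F skipped; A skipped; D skipped; E skipped; C skipped.
Profit = 73 + 68 = 141

141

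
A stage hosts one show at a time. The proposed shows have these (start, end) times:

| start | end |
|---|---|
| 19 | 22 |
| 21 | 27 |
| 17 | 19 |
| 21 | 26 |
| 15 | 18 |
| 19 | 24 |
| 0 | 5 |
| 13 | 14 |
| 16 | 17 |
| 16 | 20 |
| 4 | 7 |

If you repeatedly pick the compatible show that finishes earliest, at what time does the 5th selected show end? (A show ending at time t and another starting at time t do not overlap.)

22

By end time: (0,5), (4,7), (13,14), (16,17), (15,18), (17,19), (16,20), (19,22), (19,24), (21,26), (21,27).
Pick (0,5); next start ≥ 5 → (13,14); next start ≥ 14 → (16,17); next start ≥ 17 → (17,19); next start ≥ 19 → (19,22).
Selected: (0,5) (13,14) (16,17) (17,19) (19,22)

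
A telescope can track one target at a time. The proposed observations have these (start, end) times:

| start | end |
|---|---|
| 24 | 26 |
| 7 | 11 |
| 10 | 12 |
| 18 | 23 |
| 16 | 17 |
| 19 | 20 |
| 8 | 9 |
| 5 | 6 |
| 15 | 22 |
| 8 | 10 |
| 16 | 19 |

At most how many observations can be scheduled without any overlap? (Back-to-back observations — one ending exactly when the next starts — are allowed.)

6

By end time: (5,6), (8,9), (8,10), (7,11), (10,12), (16,17), (16,19), (19,20), (15,22), (18,23), (24,26).
Pick (5,6); next start ≥ 6 → (8,9); next start ≥ 9 → (10,12); next start ≥ 12 → (16,17); next start ≥ 17 → (19,20); next start ≥ 20 → (24,26).
Selected 6 observations.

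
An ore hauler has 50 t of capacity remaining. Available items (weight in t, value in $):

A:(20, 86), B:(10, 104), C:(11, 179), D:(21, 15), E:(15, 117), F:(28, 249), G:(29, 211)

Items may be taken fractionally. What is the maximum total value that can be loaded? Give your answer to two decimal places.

539.80

Order: C (179/11=16.27) > B (104/10=10.40) > F (249/28=8.89) > E (117/15=7.80) > G (211/29=7.28) > A (86/20=4.30) > D (15/21=0.71)
Fill: take C (11 @ 179) → take B (10 @ 104) → take F (28 @ 249) → take 1/15 of E → 7.80; 50/50 used.
Total value = 539.80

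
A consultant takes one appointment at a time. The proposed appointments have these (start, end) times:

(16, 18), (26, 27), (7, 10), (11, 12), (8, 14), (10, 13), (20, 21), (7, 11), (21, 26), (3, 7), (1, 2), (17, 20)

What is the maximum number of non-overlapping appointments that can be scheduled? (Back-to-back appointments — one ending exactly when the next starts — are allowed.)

Greedy by earliest finish: after sorting by end time, pick each interval compatible with the last pick.
Sorted by end: (1,2)  (3,7)  (7,10)  (7,11)  (11,12)  (10,13)  (8,14)  (16,18)  (17,20)  (20,21)  (21,26)  (26,27)
take (1,2); take (3,7); take (7,10); take (11,12); skip (10,13); take (16,18); skip (17,20); take (20,21); take (21,26); take (26,27).
Selected 8 appointments.

8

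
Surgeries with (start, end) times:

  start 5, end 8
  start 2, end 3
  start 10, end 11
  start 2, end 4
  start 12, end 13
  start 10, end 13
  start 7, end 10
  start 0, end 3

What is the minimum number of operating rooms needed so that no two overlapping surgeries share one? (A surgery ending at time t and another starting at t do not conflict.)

3

The answer is the maximum number of intervals overlapping at any instant.
Events (time:±→running): 0:+→1 2:+→2 2:+→3 … peak 3.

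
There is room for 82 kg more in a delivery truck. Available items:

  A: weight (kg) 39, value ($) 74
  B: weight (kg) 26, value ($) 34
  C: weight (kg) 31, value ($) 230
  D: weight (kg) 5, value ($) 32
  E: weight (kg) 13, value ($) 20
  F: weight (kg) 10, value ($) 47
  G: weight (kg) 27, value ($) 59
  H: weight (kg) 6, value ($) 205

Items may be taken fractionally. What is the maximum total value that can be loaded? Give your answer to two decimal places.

578.69

Greedy by value/weight ratio, highest first.
Ratios (sorted): H 34.17, C 7.42, D 6.40, F 4.70, G 2.19, A 1.90, E 1.54, B 1.31
take H (6 @ 205); take C (31 @ 230); take D (5 @ 32); take F (10 @ 47); take G (27 @ 59); take 3/39 of A → 5.69. Capacity used 82/82.
Total value = 578.69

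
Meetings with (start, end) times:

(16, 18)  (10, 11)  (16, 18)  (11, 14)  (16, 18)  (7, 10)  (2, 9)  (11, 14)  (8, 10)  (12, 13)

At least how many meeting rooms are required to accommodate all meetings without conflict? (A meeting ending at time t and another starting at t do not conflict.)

3

Count concurrent intervals with a sweep; the peak is the room count.
Events (time:±→running): 2:+→1 7:+→2 8:+→3 … peak 3.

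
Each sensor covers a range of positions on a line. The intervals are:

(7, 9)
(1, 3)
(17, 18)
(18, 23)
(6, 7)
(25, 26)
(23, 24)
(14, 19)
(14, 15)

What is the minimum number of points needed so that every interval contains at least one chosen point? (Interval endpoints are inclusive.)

Sorted: [1,3] [6,7] [7,9] [14,15] [17,18] [14,19] [18,23] [23,24] [25,26]
{[1,3]} hit by 3; {[6,7],[7,9]} hit by 7; {[14,15]} hit by 15; {[17,18],[14,19],[18,23]} hit by 18; {[23,24]} hit by 24; {[25,26]} hit by 26.
Points: 3, 7, 15, 18, 24, 26 (6 total).

6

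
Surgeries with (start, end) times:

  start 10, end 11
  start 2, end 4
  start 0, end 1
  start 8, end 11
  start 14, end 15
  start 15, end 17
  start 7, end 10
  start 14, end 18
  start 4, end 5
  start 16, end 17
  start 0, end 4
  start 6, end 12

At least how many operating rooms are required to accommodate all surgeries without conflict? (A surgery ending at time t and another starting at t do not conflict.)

starts: [0, 0, 2, 4, 6, 7, 8, 10, 14, 14, 15, 16]
ends:   [1, 4, 4, 5, 10, 11, 11, 12, 15, 17, 17, 18]
s0→1 s0→2 e1→1 s2→2 e4→1 e4→0 s4→1 e5→0 s6→1 s7→2 s8→3  — peak 3.

3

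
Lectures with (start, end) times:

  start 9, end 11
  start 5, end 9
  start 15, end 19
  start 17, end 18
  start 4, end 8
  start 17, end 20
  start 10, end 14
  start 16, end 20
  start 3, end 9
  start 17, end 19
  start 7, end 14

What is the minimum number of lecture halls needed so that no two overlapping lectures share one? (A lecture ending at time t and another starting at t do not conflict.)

starts: [3, 4, 5, 7, 9, 10, 15, 16, 17, 17, 17]
ends:   [8, 9, 9, 11, 14, 14, 18, 19, 19, 20, 20]
s3→1 s4→2 s5→3 s7→4 e8→3 e9→2 e9→1 s9→2 s10→3 e11→2 e14→1 e14→0 s15→1 s16→2 s17→3 s17→4 s17→5  — peak 5.

5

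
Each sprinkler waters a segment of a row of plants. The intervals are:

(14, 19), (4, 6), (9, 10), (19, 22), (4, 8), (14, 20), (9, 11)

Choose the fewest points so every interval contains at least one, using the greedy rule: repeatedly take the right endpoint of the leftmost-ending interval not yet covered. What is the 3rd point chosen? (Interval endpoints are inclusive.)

Process intervals by earliest right end; each time one isn't hit yet, stab at its right endpoint.
Sorted: [4,6] [4,8] [9,10] [9,11] [14,19] [14,20] [19,22]
{[4,6],[4,8]} hit by 6; {[9,10],[9,11]} hit by 10; {[14,19],[14,20],[19,22]} hit by 19.
Points: 6, 10, 19 (3 total).

19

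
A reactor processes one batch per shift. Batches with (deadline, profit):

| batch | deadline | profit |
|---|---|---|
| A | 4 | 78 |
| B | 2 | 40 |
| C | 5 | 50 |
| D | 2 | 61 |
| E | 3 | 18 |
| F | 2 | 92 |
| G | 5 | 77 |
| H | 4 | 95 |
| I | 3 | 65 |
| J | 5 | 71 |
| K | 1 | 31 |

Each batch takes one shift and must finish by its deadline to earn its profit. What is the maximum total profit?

413

Take jobs in profit order; each goes to the latest open slot no later than its deadline.
Profit order: H=95 F=92 A=78 G=77 J=71 I=65 D=61 C=50 B=40 K=31 E=18
Assign: H→slot 4, F→slot 2, A→slot 3, G→slot 5, J→slot 1, I skipped, D skipped, C skipped, B skipped, K skipped, E skipped.
Slots: [1:J] [2:F] [3:A] [4:H] [5:G]
Profit = 71 + 92 + 78 + 95 + 77 = 413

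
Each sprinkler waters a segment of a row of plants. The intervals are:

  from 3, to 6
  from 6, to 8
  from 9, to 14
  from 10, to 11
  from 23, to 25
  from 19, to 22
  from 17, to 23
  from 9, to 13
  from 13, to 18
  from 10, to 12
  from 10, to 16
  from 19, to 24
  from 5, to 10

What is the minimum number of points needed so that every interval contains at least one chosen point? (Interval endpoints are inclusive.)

5

Process intervals by earliest right end; each time one isn't hit yet, stab at its right endpoint.
By right end: [3,6]  [6,8]  [5,10]  [10,11]  [10,12]  [9,13]  [9,14]  [10,16]  [13,18]  [19,22]  [17,23]  [19,24]  [23,25]
[3,6] uncovered → point at 6; [10,11] uncovered → point at 11; [13,18] uncovered → point at 18; [19,22] uncovered → point at 22; [23,25] uncovered → point at 25.
Points: 6, 11, 18, 22, 25 (5 total).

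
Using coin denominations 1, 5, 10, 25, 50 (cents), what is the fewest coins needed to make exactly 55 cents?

55 − 1×50→5 − 1×5→0
Total coins = 1 + 1 = 2

2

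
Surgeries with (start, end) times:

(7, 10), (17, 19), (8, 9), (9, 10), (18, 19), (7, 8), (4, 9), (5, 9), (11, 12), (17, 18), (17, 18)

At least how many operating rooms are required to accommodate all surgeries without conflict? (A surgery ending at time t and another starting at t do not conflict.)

4

Count concurrent intervals with a sweep; the peak is the room count.
Events (time:±→running): 4:+→1 5:+→2 7:+→3 7:+→4 … peak 4.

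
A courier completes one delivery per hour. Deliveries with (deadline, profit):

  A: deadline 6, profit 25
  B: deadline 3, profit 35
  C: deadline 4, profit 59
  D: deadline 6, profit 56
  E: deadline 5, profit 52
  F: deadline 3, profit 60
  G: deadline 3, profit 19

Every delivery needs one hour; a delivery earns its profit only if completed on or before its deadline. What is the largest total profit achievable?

By profit: F(d3,60), C(d4,59), D(d6,56), E(d5,52), B(d3,35), A(d6,25), G(d3,19)
F→slot 3; C→slot 4; D→slot 6; E→slot 5; B→slot 2; A→slot 1; G skipped.
Profit = 25 + 35 + 60 + 59 + 52 + 56 = 287

287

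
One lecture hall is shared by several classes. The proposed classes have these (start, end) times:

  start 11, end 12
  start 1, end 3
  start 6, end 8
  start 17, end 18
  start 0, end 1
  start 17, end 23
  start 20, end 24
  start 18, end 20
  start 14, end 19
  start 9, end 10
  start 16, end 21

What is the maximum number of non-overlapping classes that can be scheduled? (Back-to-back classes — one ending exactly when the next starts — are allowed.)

By end time: (0,1), (1,3), (6,8), (9,10), (11,12), (17,18), (14,19), (18,20), (16,21), (17,23), (20,24).
Pick (0,1); next start ≥ 1 → (1,3); next start ≥ 3 → (6,8); next start ≥ 8 → (9,10); next start ≥ 10 → (11,12); next start ≥ 12 → (17,18); next start ≥ 18 → (18,20); next start ≥ 20 → (20,24).
Selected 8 classes.

8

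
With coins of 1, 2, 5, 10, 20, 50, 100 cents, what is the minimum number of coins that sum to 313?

313 − 3×100→13 − 1×10→3 − 1×2→1 − 1×1→0
Total coins = 3 + 1 + 1 + 1 = 6

6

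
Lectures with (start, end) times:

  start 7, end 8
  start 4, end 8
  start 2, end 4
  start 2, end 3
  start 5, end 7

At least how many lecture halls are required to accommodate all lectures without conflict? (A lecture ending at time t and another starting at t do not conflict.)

2

starts: [2, 2, 4, 5, 7]
ends:   [3, 4, 7, 8, 8]
s2→1 s2→2  — peak 2.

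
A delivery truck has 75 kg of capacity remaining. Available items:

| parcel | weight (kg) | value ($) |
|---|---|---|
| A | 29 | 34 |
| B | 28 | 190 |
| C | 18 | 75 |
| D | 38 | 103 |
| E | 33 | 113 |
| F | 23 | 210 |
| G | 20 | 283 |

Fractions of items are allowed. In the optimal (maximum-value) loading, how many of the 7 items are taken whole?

Sort by value per unit weight and fill in that order.
Ratios (sorted): G 14.15, F 9.13, B 6.79, C 4.17, E 3.42, D 2.71, A 1.17
take G (20 @ 283); take F (23 @ 210); take B (28 @ 190); take 4/18 of C → 16.67. Capacity used 75/75.
3 item(s) taken whole; one partial (take 4/18 of C).

3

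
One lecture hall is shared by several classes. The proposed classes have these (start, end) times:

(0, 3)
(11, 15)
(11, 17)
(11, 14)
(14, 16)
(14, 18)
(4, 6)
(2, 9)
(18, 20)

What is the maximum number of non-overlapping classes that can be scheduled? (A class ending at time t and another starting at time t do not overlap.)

5

Greedy by earliest finish: after sorting by end time, pick each interval compatible with the last pick.
Sorted by end: (0,3)  (4,6)  (2,9)  (11,14)  (11,15)  (14,16)  (11,17)  (14,18)  (18,20)
take (0,3); take (4,6); take (11,14); take (14,16); take (18,20).
Selected 5 classes.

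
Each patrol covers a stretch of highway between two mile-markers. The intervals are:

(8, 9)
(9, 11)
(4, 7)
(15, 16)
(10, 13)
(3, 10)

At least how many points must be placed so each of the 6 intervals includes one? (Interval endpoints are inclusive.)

4

Sort by right endpoint; whenever an interval is uncovered, place a point at its right end.
By right end: [4,7]  [8,9]  [3,10]  [9,11]  [10,13]  [15,16]
[4,7] uncovered → point at 7; [8,9] uncovered → point at 9; [10,13] uncovered → point at 13; [15,16] uncovered → point at 16.
Points: 7, 9, 13, 16 (4 total).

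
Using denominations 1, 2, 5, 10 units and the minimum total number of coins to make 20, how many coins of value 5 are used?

0

20 − 2×10→0
Count of 5: 0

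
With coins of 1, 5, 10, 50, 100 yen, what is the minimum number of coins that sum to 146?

7

Greedy: take as many of the largest coin as possible, then repeat with the remainder.
146 = 1×100 + 4×10 + 1×5 + 1×1
Total coins = 1 + 4 + 1 + 1 = 7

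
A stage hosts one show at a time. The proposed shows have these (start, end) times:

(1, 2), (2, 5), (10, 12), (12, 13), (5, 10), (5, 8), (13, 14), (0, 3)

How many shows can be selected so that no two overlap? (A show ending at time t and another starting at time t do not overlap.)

By end time: (1,2), (0,3), (2,5), (5,8), (5,10), (10,12), (12,13), (13,14).
Pick (1,2); next start ≥ 2 → (2,5); next start ≥ 5 → (5,8); next start ≥ 8 → (10,12); next start ≥ 12 → (12,13); next start ≥ 13 → (13,14).
Selected 6 shows.

6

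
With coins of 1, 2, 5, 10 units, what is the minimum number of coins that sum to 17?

Greedy: take as many of the largest coin as possible, then repeat with the remainder.
17 = 1×10 + 1×5 + 1×2
Total coins = 1 + 1 + 1 = 3

3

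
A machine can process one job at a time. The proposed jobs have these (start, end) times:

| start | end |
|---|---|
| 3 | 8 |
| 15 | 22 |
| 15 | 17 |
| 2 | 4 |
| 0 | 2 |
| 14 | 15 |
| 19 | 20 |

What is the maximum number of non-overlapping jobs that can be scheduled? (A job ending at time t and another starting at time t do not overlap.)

5

Order by finish time; keep every interval that doesn't clash with the previous kept one.
Sorted by end: (0,2)  (2,4)  (3,8)  (14,15)  (15,17)  (19,20)  (15,22)
take (0,2); take (2,4); take (14,15); take (15,17); take (19,20).
Selected 5 jobs.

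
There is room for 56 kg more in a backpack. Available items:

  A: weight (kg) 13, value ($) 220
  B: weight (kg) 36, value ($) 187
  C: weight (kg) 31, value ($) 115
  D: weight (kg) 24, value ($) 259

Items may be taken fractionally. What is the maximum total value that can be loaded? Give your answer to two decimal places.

Greedy by value/weight ratio, highest first.
Ratios (sorted): A 16.92, D 10.79, B 5.19, C 3.71
take A (13 @ 220); take D (24 @ 259); take 19/36 of B → 98.69. Capacity used 56/56.
Total value = 577.69

577.69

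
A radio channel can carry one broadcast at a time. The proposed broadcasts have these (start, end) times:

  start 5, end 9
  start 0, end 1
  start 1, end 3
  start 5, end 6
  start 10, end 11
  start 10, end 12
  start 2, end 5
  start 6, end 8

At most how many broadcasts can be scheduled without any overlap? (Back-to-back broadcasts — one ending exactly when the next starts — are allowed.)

5

Sorted by end: (0,1)  (1,3)  (2,5)  (5,6)  (6,8)  (5,9)  (10,11)  (10,12)
take (0,1); take (1,3); take (5,6); take (6,8); skip (5,9); take (10,11).
Selected 5 broadcasts.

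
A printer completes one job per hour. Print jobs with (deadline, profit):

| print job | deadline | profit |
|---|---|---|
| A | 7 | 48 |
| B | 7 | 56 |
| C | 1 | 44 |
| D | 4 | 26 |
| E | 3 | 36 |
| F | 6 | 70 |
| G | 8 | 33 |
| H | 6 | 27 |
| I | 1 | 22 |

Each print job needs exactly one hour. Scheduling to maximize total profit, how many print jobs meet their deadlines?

8

Sort by profit descending; place each in the latest free slot ≤ its deadline.
Profit order: F=70 B=56 A=48 C=44 E=36 G=33 H=27 D=26 I=22
Assign: F→slot 6, B→slot 7, A→slot 5, C→slot 1, E→slot 3, G→slot 8, H→slot 4, D→slot 2, I skipped.
Slots: [1:C] [2:D] [3:E] [4:H] [5:A] [6:F] [7:B] [8:G]
8 of 9 scheduled.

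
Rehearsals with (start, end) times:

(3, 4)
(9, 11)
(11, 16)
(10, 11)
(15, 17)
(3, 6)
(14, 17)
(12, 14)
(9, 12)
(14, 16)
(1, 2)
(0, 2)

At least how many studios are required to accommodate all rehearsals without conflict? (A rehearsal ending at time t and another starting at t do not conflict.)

Events (time:±→running): 0:+→1 1:+→2 2:-→1 2:-→0 3:+→1 3:+→2 4:-→1 6:-→0 9:+→1 9:+→2 10:+→3 11:-→2 11:-→1 11:+→2 12:-→1 12:+→2 14:-→1 14:+→2 14:+→3 15:+→4 … peak 4.

4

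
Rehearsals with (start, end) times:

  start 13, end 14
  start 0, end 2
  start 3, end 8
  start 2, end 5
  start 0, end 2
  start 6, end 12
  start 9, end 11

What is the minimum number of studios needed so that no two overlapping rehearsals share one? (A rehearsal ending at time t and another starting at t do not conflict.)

Count concurrent intervals with a sweep; the peak is the room count.
Events (time:±→running): 0:+→1 0:+→2 … peak 2.

2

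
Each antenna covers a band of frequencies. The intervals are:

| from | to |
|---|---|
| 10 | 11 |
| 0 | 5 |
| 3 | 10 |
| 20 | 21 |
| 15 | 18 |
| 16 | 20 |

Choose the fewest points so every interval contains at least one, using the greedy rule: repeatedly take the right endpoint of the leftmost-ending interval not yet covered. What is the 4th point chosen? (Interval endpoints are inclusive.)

21

Sorted: [0,5] [3,10] [10,11] [15,18] [16,20] [20,21]
{[0,5],[3,10]} hit by 5; {[10,11]} hit by 11; {[15,18],[16,20]} hit by 18; {[20,21]} hit by 21.
Points: 5, 11, 18, 21 (4 total).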